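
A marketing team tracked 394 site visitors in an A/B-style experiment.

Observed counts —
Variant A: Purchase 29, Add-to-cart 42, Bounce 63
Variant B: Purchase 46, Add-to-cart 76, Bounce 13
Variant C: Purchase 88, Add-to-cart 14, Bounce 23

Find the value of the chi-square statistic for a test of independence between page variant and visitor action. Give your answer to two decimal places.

Row totals: 134, 135, 125. Column totals: 163, 132, 99. Grand total N = 394.
Expected counts (row total × column total / N):
  Variant A, Purchase: 134×163/394 = 55.437
  Variant A, Add-to-cart: 134×132/394 = 44.893
  Variant A, Bounce: 134×99/394 = 33.670
  Variant B, Purchase: 135×163/394 = 55.850
  Variant B, Add-to-cart: 135×132/394 = 45.228
  Variant B, Bounce: 135×99/394 = 33.921
  Variant C, Purchase: 125×163/394 = 51.713
  Variant C, Add-to-cart: 125×132/394 = 41.878
  Variant C, Bounce: 125×99/394 = 31.409
Contributions (O − E)²/E:
  (29 − 55.437)²/55.437 = 12.6074
  (42 − 44.893)²/44.893 = 0.1864
  (63 − 33.670)²/33.670 = 25.5494
  (46 − 55.850)²/55.850 = 1.7372
  (76 − 45.228)²/45.228 = 20.9365
  (13 − 33.921)²/33.921 = 12.9032
  (88 − 51.713)²/51.713 = 25.4626
  (14 − 41.878)²/41.878 = 18.5583
  (23 − 31.409)²/31.409 = 2.2513
χ² = 12.6074 + 0.1864 + 25.5494 + 1.7372 + 20.9365 + 12.9032 + 25.4626 + 18.5583 + 2.2513 = 120.19

120.19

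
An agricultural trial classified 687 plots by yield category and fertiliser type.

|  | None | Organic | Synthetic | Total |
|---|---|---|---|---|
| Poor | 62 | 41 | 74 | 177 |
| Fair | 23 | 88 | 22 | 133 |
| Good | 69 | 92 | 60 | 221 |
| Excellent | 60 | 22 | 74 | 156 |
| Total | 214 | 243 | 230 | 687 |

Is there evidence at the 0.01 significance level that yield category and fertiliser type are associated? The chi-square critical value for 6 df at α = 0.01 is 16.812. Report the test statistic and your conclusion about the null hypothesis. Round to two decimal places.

104.03; reject H₀

Grand total N = 687.
Expected counts (row total × column total / N):
  Poor, None: 177×214/687 = 55.135
  Poor, Organic: 177×243/687 = 62.607
  Poor, Synthetic: 177×230/687 = 59.258
  Fair, None: 133×214/687 = 41.429
  Fair, Organic: 133×243/687 = 47.044
  Fair, Synthetic: 133×230/687 = 44.527
  Good, None: 221×214/687 = 68.841
  Good, Organic: 221×243/687 = 78.170
  Good, Synthetic: 221×230/687 = 73.988
  Excellent, None: 156×214/687 = 48.594
  Excellent, Organic: 156×243/687 = 55.179
  Excellent, Synthetic: 156×230/687 = 52.227
Contributions (O − E)²/E:
  (62 − 55.135)²/55.135 = 0.8548
  (41 − 62.607)²/62.607 = 7.4570
  (74 − 59.258)²/59.258 = 3.6675
  (23 − 41.429)²/41.429 = 8.1978
  (88 − 47.044)²/47.044 = 35.6559
  (22 − 44.527)²/44.527 = 11.3968
  (69 − 68.841)²/68.841 = 0.0004
  (92 − 78.170)²/78.170 = 2.4468
  (60 − 73.988)²/73.988 = 2.6445
  (60 − 48.594)²/48.594 = 2.6772
  (22 − 55.179)²/55.179 = 19.9505
  (74 − 52.227)²/52.227 = 9.0770
χ² = 0.8548 + 7.4570 + 3.6675 + 8.1978 + 35.6559 + 11.3968 + 0.0004 + 2.4468 + 2.6445 + 2.6772 + 19.9505 + 9.0770 = 104.03
df = (4−1)(3−1) = 6. Since 104.03 > 16.812, reject the null hypothesis of independence at α = 0.01.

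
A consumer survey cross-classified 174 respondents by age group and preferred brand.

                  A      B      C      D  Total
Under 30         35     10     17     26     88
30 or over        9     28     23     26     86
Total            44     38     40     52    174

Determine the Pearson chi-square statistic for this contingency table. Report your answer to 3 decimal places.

Grand total N = 174.
Expected counts (row total × column total / N):
  Under 30, A: 88×44/174 = 22.2529
  Under 30, B: 88×38/174 = 19.2184
  Under 30, C: 88×40/174 = 20.2299
  Under 30, D: 88×52/174 = 26.2989
  30 or over, A: 86×44/174 = 21.7471
  30 or over, B: 86×38/174 = 18.7816
  30 or over, C: 86×40/174 = 19.7701
  30 or over, D: 86×52/174 = 25.7011
Contributions (O − E)²/E:
  (35 − 22.2529)²/22.2529 = 7.3019
  (10 − 19.2184)²/19.2184 = 4.4217
  (17 − 20.2299)²/20.2299 = 0.5157
  (26 − 26.2989)²/26.2989 = 0.0034
  (9 − 21.7471)²/21.7471 = 7.4717
  (28 − 18.7816)²/18.7816 = 4.5246
  (23 − 19.7701)²/19.7701 = 0.5277
  (26 − 25.7011)²/25.7011 = 0.0035
χ² = 7.3019 + 4.4217 + 0.5157 + 0.0034 + 7.4717 + 4.5246 + 0.5277 + 0.0035 = 24.770

24.770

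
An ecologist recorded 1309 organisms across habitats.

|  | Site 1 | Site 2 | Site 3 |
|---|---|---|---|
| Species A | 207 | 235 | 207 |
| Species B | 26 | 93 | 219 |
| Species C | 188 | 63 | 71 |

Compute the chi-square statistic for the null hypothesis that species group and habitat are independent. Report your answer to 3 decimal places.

244.446

Row totals: 649, 338, 322. Column totals: 421, 391, 497. Grand total N = 1309.
Expected counts (row total × column total / N):
  Species A, Site 1: 649×421/1309 = 208.7311
  Species A, Site 2: 649×391/1309 = 193.8571
  Species A, Site 3: 649×497/1309 = 246.4118
  Species B, Site 1: 338×421/1309 = 108.7074
  Species B, Site 2: 338×391/1309 = 100.9610
  Species B, Site 3: 338×497/1309 = 128.3316
  Species C, Site 1: 322×421/1309 = 103.5615
  Species C, Site 2: 322×391/1309 = 96.1818
  Species C, Site 3: 322×497/1309 = 122.2567
Contributions (O − E)²/E:
  (207 − 208.7311)²/208.7311 = 0.0144
  (235 − 193.8571)²/193.8571 = 8.7319
  (207 − 246.4118)²/246.4118 = 6.3036
  (26 − 108.7074)²/108.7074 = 62.9259
  (93 − 100.9610)²/100.9610 = 0.6277
  (219 − 128.3316)²/128.3316 = 64.0587
  (188 − 103.5615)²/103.5615 = 68.8466
  (63 − 96.1818)²/96.1818 = 11.4474
  (71 − 122.2567)²/122.2567 = 21.4896
χ² = 0.0144 + 8.7319 + 6.3036 + 62.9259 + 0.6277 + 64.0587 + 68.8466 + 11.4474 + 21.4896 = 244.446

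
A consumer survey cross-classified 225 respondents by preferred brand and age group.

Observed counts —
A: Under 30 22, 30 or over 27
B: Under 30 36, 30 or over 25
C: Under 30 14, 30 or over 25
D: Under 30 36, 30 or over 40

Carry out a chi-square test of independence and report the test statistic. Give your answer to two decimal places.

Row totals: 49, 61, 39, 76. Column totals: 108, 117. Grand total N = 225.
Expected counts (row total × column total / N):
  A, Under 30: 49×108/225 = 23.520
  A, 30 or over: 49×117/225 = 25.480
  B, Under 30: 61×108/225 = 29.280
  B, 30 or over: 61×117/225 = 31.720
  C, Under 30: 39×108/225 = 18.720
  C, 30 or over: 39×117/225 = 20.280
  D, Under 30: 76×108/225 = 36.480
  D, 30 or over: 76×117/225 = 39.520
Contributions (O − E)²/E:
  (22 − 23.520)²/23.520 = 0.0982
  (27 − 25.480)²/25.480 = 0.0907
  (36 − 29.280)²/29.280 = 1.5423
  (25 − 31.720)²/31.720 = 1.4237
  (14 − 18.720)²/18.720 = 1.1901
  (25 − 20.280)²/20.280 = 1.0985
  (36 − 36.480)²/36.480 = 0.0063
  (40 − 39.520)²/39.520 = 0.0058
χ² = 0.0982 + 0.0907 + 1.5423 + 1.4237 + 1.1901 + 1.0985 + 0.0063 + 0.0058 = 5.46

5.46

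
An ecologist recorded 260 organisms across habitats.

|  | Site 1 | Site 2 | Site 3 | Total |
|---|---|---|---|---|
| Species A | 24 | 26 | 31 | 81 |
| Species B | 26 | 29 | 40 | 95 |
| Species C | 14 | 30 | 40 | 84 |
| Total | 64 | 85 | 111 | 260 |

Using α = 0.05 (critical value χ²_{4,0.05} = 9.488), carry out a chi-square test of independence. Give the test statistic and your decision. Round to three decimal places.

Grand total N = 260.
Expected counts (row total × column total / N):
  Species A, Site 1: 81×64/260 = 19.9385
  Species A, Site 2: 81×85/260 = 26.4808
  Species A, Site 3: 81×111/260 = 34.5808
  Species B, Site 1: 95×64/260 = 23.3846
  Species B, Site 2: 95×85/260 = 31.0577
  Species B, Site 3: 95×111/260 = 40.5577
  Species C, Site 1: 84×64/260 = 20.6769
  Species C, Site 2: 84×85/260 = 27.4615
  Species C, Site 3: 84×111/260 = 35.8615
Contributions (O − E)²/E:
  (24 − 19.9385)²/19.9385 = 0.8273
  (26 − 26.4808)²/26.4808 = 0.0087
  (31 − 34.5808)²/34.5808 = 0.3708
  (26 − 23.3846)²/23.3846 = 0.2925
  (29 − 31.0577)²/31.0577 = 0.1363
  (40 − 40.5577)²/40.5577 = 0.0077
  (14 − 20.6769)²/20.6769 = 2.1561
  (30 − 27.4615)²/27.4615 = 0.2347
  (40 − 35.8615)²/35.8615 = 0.4776
χ² = 0.8273 + 0.0087 + 0.3708 + 0.2925 + 0.1363 + 0.0077 + 2.1561 + 0.2347 + 0.4776 = 4.512
df = (3−1)(3−1) = 4. Since 4.512 < 9.488, fail to reject the null hypothesis of independence at α = 0.05.

4.512; fail to reject H₀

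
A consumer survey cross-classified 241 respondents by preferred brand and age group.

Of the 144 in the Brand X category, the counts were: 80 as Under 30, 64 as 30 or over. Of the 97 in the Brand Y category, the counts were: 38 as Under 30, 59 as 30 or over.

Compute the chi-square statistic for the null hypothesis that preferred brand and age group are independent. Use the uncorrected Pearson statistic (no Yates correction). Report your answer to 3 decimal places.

6.223

Row totals: 144, 97. Column totals: 118, 123. Grand total N = 241.
Expected counts (row total × column total / N):
  Brand X, Under 30: 144×118/241 = 70.5062
  Brand X, 30 or over: 144×123/241 = 73.4938
  Brand Y, Under 30: 97×118/241 = 47.4938
  Brand Y, 30 or over: 97×123/241 = 49.5062
Contributions (O − E)²/E:
  (80 − 70.5062)²/70.5062 = 1.2784
  (64 − 73.4938)²/73.4938 = 1.2264
  (38 − 47.4938)²/47.4938 = 1.8978
  (59 − 49.5062)²/49.5062 = 1.8206
χ² = 1.2784 + 1.2264 + 1.8978 + 1.8206 = 6.223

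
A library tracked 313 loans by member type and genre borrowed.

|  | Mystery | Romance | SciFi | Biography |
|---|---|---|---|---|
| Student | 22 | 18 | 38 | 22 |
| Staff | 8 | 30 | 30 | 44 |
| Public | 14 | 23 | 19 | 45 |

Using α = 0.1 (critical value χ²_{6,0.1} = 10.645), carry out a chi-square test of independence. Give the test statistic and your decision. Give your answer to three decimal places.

Row totals: 100, 112, 101. Column totals: 44, 71, 87, 111. Grand total N = 313.
Expected counts (row total × column total / N):
  Student, Mystery: 100×44/313 = 14.05751
  Student, Romance: 100×71/313 = 22.68371
  Student, SciFi: 100×87/313 = 27.79553
  Student, Biography: 100×111/313 = 35.46326
  Staff, Mystery: 112×44/313 = 15.74441
  Staff, Romance: 112×71/313 = 25.40575
  Staff, SciFi: 112×87/313 = 31.13099
  Staff, Biography: 112×111/313 = 39.71885
  Public, Mystery: 101×44/313 = 14.19808
  Public, Romance: 101×71/313 = 22.91054
  Public, SciFi: 101×87/313 = 28.07348
  Public, Biography: 101×111/313 = 35.81789
Contributions (O − E)²/E:
  (22 − 14.05751)²/14.05751 = 4.4875
  (18 − 22.68371)²/22.68371 = 0.9671
  (38 − 27.79553)²/27.79553 = 3.7463
  (22 − 35.46326)²/35.46326 = 5.1112
  (8 − 15.74441)²/15.74441 = 3.8093
  (30 − 25.40575)²/25.40575 = 0.8308
  (30 − 31.13099)²/31.13099 = 0.0411
  (44 − 39.71885)²/39.71885 = 0.4614
  (14 − 14.19808)²/14.19808 = 0.0028
  (23 − 22.91054)²/22.91054 = 0.0003
  (19 − 28.07348)²/28.07348 = 2.9326
  (45 − 35.81789)²/35.81789 = 2.3539
χ² = 4.4875 + 0.9671 + 3.7463 + 5.1112 + 3.8093 + 0.8308 + 0.0411 + 0.4614 + 0.0028 + 0.0003 + 2.9326 + 2.3539 = 24.744
df = (3−1)(4−1) = 6. Since 24.744 > 10.645, reject the null hypothesis of independence at α = 0.1.

24.744; reject H₀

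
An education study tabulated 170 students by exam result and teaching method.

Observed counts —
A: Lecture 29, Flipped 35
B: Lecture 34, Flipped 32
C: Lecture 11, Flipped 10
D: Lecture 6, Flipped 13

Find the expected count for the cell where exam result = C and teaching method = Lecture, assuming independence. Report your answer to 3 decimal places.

9.882

Row total (C) = 21; column total (Lecture) = 80; grand total N = 170.
Expected count = (row total × column total) / N = 21 × 80 / 170 = 9.882.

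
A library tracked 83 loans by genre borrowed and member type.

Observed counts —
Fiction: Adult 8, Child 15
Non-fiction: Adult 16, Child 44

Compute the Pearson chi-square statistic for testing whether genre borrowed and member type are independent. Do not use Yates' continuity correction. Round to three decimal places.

0.533

Row totals: 23, 60. Column totals: 24, 59. Grand total N = 83.
Expected counts (row total × column total / N):
  Fiction, Adult: 23×24/83 = 6.6506
  Fiction, Child: 23×59/83 = 16.3494
  Non-fiction, Adult: 60×24/83 = 17.3494
  Non-fiction, Child: 60×59/83 = 42.6506
Contributions (O − E)²/E:
  (8 − 6.6506)²/6.6506 = 0.2738
  (15 − 16.3494)²/16.3494 = 0.1114
  (16 − 17.3494)²/17.3494 = 0.1050
  (44 − 42.6506)²/42.6506 = 0.0427
χ² = 0.2738 + 0.1114 + 0.1050 + 0.0427 = 0.533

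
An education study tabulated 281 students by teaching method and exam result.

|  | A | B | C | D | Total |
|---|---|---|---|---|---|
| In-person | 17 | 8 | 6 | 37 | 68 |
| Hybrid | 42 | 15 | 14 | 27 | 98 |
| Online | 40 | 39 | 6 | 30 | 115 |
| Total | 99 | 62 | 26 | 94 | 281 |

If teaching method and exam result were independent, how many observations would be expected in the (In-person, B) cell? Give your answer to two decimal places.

Row total (In-person) = 68; column total (B) = 62; grand total N = 281.
Expected count = (row total × column total) / N = 68 × 62 / 281 = 15.00.

15.00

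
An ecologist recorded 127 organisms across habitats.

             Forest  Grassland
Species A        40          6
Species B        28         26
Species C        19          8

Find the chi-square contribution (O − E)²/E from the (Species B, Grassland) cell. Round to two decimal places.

4.75

Row total (Species B) = 54; column total (Grassland) = 40; N = 127.
Expected count E = 54 × 40 / 127 = 17.008.
Contribution = (O − E)²/E = (26 − 17.008)² / 17.008 = 4.75.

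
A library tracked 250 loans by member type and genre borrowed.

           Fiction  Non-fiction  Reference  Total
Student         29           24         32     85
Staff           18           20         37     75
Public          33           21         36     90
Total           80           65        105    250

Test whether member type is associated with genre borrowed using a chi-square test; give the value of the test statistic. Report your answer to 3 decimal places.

4.083

Grand total N = 250.
Expected counts (row total × column total / N):
  Student, Fiction: 85×80/250 = 27.2000
  Student, Non-fiction: 85×65/250 = 22.1000
  Student, Reference: 85×105/250 = 35.7000
  Staff, Fiction: 75×80/250 = 24.0000
  Staff, Non-fiction: 75×65/250 = 19.5000
  Staff, Reference: 75×105/250 = 31.5000
  Public, Fiction: 90×80/250 = 28.8000
  Public, Non-fiction: 90×65/250 = 23.4000
  Public, Reference: 90×105/250 = 37.8000
Contributions (O − E)²/E:
  (29 − 27.2000)²/27.2000 = 0.1191
  (24 − 22.1000)²/22.1000 = 0.1633
  (32 − 35.7000)²/35.7000 = 0.3835
  (18 − 24.0000)²/24.0000 = 1.5000
  (20 − 19.5000)²/19.5000 = 0.0128
  (37 − 31.5000)²/31.5000 = 0.9603
  (33 − 28.8000)²/28.8000 = 0.6125
  (21 − 23.4000)²/23.4000 = 0.2462
  (36 − 37.8000)²/37.8000 = 0.0857
χ² = 0.1191 + 0.1633 + 0.3835 + 1.5000 + 0.0128 + 0.9603 + 0.6125 + 0.2462 + 0.0857 = 4.083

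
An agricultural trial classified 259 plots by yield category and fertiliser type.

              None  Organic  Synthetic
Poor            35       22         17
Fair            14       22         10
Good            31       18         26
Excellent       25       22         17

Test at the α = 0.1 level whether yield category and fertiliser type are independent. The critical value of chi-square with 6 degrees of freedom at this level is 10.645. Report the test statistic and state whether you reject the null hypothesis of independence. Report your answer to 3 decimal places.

Row totals: 74, 46, 75, 64. Column totals: 105, 84, 70. Grand total N = 259.
Expected counts (row total × column total / N):
  Poor, None: 74×105/259 = 30.0000
  Poor, Organic: 74×84/259 = 24.0000
  Poor, Synthetic: 74×70/259 = 20.0000
  Fair, None: 46×105/259 = 18.6486
  Fair, Organic: 46×84/259 = 14.9189
  Fair, Synthetic: 46×70/259 = 12.4324
  Good, None: 75×105/259 = 30.4054
  Good, Organic: 75×84/259 = 24.3243
  Good, Synthetic: 75×70/259 = 20.2703
  Excellent, None: 64×105/259 = 25.9459
  Excellent, Organic: 64×84/259 = 20.7568
  Excellent, Synthetic: 64×70/259 = 17.2973
Contributions (O − E)²/E:
  (35 − 30.0000)²/30.0000 = 0.8333
  (22 − 24.0000)²/24.0000 = 0.1667
  (17 − 20.0000)²/20.0000 = 0.4500
  (14 − 18.6486)²/18.6486 = 1.1588
  (22 − 14.9189)²/14.9189 = 3.3610
  (10 − 12.4324)²/12.4324 = 0.4759
  (31 − 30.4054)²/30.4054 = 0.0116
  (18 − 24.3243)²/24.3243 = 1.6443
  (26 − 20.2703)²/20.2703 = 1.6196
  (25 − 25.9459)²/25.9459 = 0.0345
  (22 − 20.7568)²/20.7568 = 0.0745
  (17 − 17.2973)²/17.2973 = 0.0051
χ² = 0.8333 + 0.1667 + 0.4500 + 1.1588 + 3.3610 + 0.4759 + 0.0116 + 1.6443 + 1.6196 + 0.0345 + 0.0745 + 0.0051 = 9.835
df = (4−1)(3−1) = 6. Since 9.835 < 10.645, fail to reject the null hypothesis of independence at α = 0.1.

9.835; fail to reject H₀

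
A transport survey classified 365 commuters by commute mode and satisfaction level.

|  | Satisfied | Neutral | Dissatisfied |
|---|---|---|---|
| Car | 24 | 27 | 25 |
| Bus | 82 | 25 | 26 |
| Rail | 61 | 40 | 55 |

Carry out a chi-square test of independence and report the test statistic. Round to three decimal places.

Row totals: 76, 133, 156. Column totals: 167, 92, 106. Grand total N = 365.
Expected counts (row total × column total / N):
  Car, Satisfied: 76×167/365 = 34.7726
  Car, Neutral: 76×92/365 = 19.1562
  Car, Dissatisfied: 76×106/365 = 22.0712
  Bus, Satisfied: 133×167/365 = 60.8521
  Bus, Neutral: 133×92/365 = 33.5233
  Bus, Dissatisfied: 133×106/365 = 38.6247
  Rail, Satisfied: 156×167/365 = 71.3753
  Rail, Neutral: 156×92/365 = 39.3205
  Rail, Dissatisfied: 156×106/365 = 45.3041
Contributions (O − E)²/E:
  (24 − 34.7726)²/34.7726 = 3.3374
  (27 − 19.1562)²/19.1562 = 3.2118
  (25 − 22.0712)²/22.0712 = 0.3886
  (82 − 60.8521)²/60.8521 = 7.3495
  (25 − 33.5233)²/33.5233 = 2.1670
  (26 − 38.6247)²/38.6247 = 4.1265
  (61 − 71.3753)²/71.3753 = 1.5082
  (40 − 39.3205)²/39.3205 = 0.0117
  (55 − 45.3041)²/45.3041 = 2.0751
χ² = 3.3374 + 3.2118 + 0.3886 + 7.3495 + 2.1670 + 4.1265 + 1.5082 + 0.0117 + 2.0751 = 24.176

24.176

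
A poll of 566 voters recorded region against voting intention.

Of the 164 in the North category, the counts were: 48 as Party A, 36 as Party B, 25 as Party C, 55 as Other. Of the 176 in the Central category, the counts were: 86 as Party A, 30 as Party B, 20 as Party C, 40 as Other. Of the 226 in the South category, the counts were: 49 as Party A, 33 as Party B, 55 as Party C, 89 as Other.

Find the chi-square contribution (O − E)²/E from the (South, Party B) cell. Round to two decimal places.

1.08

Row total (South) = 226; column total (Party B) = 99; N = 566.
Expected count E = 226 × 99 / 566 = 39.5300.
Contribution = (O − E)²/E = (33 − 39.5300)² / 39.5300 = 1.08.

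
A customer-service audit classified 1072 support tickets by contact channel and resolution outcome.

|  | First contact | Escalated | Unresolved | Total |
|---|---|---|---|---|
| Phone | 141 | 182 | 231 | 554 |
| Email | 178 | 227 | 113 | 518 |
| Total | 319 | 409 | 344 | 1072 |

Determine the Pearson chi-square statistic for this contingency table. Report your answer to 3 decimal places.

Grand total N = 1072.
Expected counts (row total × column total / N):
  Phone, First contact: 554×319/1072 = 164.8563
  Phone, Escalated: 554×409/1072 = 211.3675
  Phone, Unresolved: 554×344/1072 = 177.7761
  Email, First contact: 518×319/1072 = 154.1437
  Email, Escalated: 518×409/1072 = 197.6325
  Email, Unresolved: 518×344/1072 = 166.2239
Contributions (O − E)²/E:
  (141 − 164.8563)²/164.8563 = 3.4522
  (182 − 211.3675)²/211.3675 = 4.0803
  (231 − 177.7761)²/177.7761 = 15.9346
  (178 − 154.1437)²/154.1437 = 3.6922
  (227 − 197.6325)²/197.6325 = 4.3639
  (113 − 166.2239)²/166.2239 = 17.0420
χ² = 3.4522 + 4.0803 + 15.9346 + 3.6922 + 4.3639 + 17.0420 = 48.565

48.565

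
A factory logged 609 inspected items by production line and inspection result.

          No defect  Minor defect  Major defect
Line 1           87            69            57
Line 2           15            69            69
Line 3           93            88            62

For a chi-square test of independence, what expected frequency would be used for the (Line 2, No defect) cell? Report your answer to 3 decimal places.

Row total (Line 2) = 153; column total (No defect) = 195; grand total N = 609.
Expected count = (row total × column total) / N = 153 × 195 / 609 = 48.990.

48.990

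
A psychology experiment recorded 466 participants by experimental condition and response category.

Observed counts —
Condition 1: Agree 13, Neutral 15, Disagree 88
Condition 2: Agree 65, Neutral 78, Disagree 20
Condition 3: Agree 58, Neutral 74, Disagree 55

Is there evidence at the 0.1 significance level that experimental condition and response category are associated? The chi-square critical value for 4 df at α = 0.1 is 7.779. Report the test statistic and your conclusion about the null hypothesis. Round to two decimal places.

124.84; reject H₀

Row totals: 116, 163, 187. Column totals: 136, 167, 163. Grand total N = 466.
Expected counts (row total × column total / N):
  Condition 1, Agree: 116×136/466 = 33.854
  Condition 1, Neutral: 116×167/466 = 41.571
  Condition 1, Disagree: 116×163/466 = 40.575
  Condition 2, Agree: 163×136/466 = 47.571
  Condition 2, Neutral: 163×167/466 = 58.414
  Condition 2, Disagree: 163×163/466 = 57.015
  Condition 3, Agree: 187×136/466 = 54.575
  Condition 3, Neutral: 187×167/466 = 67.015
  Condition 3, Disagree: 187×163/466 = 65.410
Contributions (O − E)²/E:
  (13 − 33.854)²/33.854 = 12.8460
  (15 − 41.571)²/41.571 = 16.9834
  (88 − 40.575)²/40.575 = 55.4314
  (65 − 47.571)²/47.571 = 6.3856
  (78 − 58.414)²/58.414 = 6.5671
  (20 − 57.015)²/57.015 = 24.0307
  (58 − 54.575)²/54.575 = 0.2149
  (74 − 67.015)²/67.015 = 0.7280
  (55 − 65.410)²/65.410 = 1.6568
χ² = 12.8460 + 16.9834 + 55.4314 + 6.3856 + 6.5671 + 24.0307 + 0.2149 + 0.7280 + 1.6568 = 124.84
df = (3−1)(3−1) = 4. Since 124.84 > 7.779, reject the null hypothesis of independence at α = 0.1.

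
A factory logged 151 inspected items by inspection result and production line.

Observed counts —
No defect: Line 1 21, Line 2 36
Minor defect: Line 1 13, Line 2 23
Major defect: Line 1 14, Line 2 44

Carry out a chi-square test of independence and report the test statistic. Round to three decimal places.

2.547

Row totals: 57, 36, 58. Column totals: 48, 103. Grand total N = 151.
Expected counts (row total × column total / N):
  No defect, Line 1: 57×48/151 = 18.1192
  No defect, Line 2: 57×103/151 = 38.8808
  Minor defect, Line 1: 36×48/151 = 11.4437
  Minor defect, Line 2: 36×103/151 = 24.5563
  Major defect, Line 1: 58×48/151 = 18.4371
  Major defect, Line 2: 58×103/151 = 39.5629
Contributions (O − E)²/E:
  (21 − 18.1192)²/18.1192 = 0.4580
  (36 − 38.8808)²/38.8808 = 0.2134
  (13 − 11.4437)²/11.4437 = 0.2117
  (23 − 24.5563)²/24.5563 = 0.0986
  (14 − 18.4371)²/18.4371 = 1.0678
  (44 − 39.5629)²/39.5629 = 0.4976
χ² = 0.4580 + 0.2134 + 0.2117 + 0.0986 + 1.0678 + 0.4976 = 2.547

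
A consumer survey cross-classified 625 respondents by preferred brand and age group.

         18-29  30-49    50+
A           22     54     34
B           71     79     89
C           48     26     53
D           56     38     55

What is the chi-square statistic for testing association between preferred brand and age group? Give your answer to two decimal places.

27.66

Row totals: 110, 239, 127, 149. Column totals: 197, 197, 231. Grand total N = 625.
Expected counts (row total × column total / N):
  A, 18-29: 110×197/625 = 34.672
  A, 30-49: 110×197/625 = 34.672
  A, 50+: 110×231/625 = 40.656
  B, 18-29: 239×197/625 = 75.333
  B, 30-49: 239×197/625 = 75.333
  B, 50+: 239×231/625 = 88.334
  C, 18-29: 127×197/625 = 40.030
  C, 30-49: 127×197/625 = 40.030
  C, 50+: 127×231/625 = 46.939
  D, 18-29: 149×197/625 = 46.965
  D, 30-49: 149×197/625 = 46.965
  D, 50+: 149×231/625 = 55.070
Contributions (O − E)²/E:
  (22 − 34.672)²/34.672 = 4.6314
  (54 − 34.672)²/34.672 = 10.7744
  (34 − 40.656)²/40.656 = 1.0897
  (71 − 75.333)²/75.333 = 0.2492
  (79 − 75.333)²/75.333 = 0.1785
  (89 − 88.334)²/88.334 = 0.0050
  (48 − 40.030)²/40.030 = 1.5868
  (26 − 40.030)²/40.030 = 4.9173
  (53 − 46.939)²/46.939 = 0.7826
  (56 − 46.965)²/46.965 = 1.7381
  (38 − 46.965)²/46.965 = 1.7113
  (55 − 55.070)²/55.070 = 0.0001
χ² = 4.6314 + 10.7744 + 1.0897 + 0.2492 + 0.1785 + 0.0050 + 1.5868 + 4.9173 + 0.7826 + 1.7381 + 1.7113 + 0.0001 = 27.66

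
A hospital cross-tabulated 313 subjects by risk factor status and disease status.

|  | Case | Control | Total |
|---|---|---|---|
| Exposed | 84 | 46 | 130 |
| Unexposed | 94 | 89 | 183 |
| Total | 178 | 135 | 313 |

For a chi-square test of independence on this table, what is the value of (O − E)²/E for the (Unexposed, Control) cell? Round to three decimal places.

1.285

Row total (Unexposed) = 183; column total (Control) = 135; N = 313.
Expected count E = 183 × 135 / 313 = 78.9297.
Contribution = (O − E)²/E = (89 − 78.9297)² / 78.9297 = 1.285.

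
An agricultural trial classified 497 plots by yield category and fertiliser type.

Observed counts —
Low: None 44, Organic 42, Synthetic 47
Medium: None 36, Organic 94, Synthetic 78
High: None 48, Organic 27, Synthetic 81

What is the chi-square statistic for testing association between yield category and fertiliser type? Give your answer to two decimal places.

Row totals: 133, 208, 156. Column totals: 128, 163, 206. Grand total N = 497.
Expected counts (row total × column total / N):
  Low, None: 133×128/497 = 34.254
  Low, Organic: 133×163/497 = 43.620
  Low, Synthetic: 133×206/497 = 55.127
  Medium, None: 208×128/497 = 53.569
  Medium, Organic: 208×163/497 = 68.217
  Medium, Synthetic: 208×206/497 = 86.213
  High, None: 156×128/497 = 40.177
  High, Organic: 156×163/497 = 51.163
  High, Synthetic: 156×206/497 = 64.660
Contributions (O − E)²/E:
  (44 − 34.254)²/34.254 = 2.7729
  (42 − 43.620)²/43.620 = 0.0602
  (47 − 55.127)²/55.127 = 1.1981
  (36 − 53.569)²/53.569 = 5.7621
  (94 − 68.217)²/68.217 = 9.7448
  (78 − 86.213)²/86.213 = 0.7824
  (48 − 40.177)²/40.177 = 1.5232
  (27 − 51.163)²/51.163 = 11.4116
  (81 − 64.660)²/64.660 = 4.1292
χ² = 2.7729 + 0.0602 + 1.1981 + 5.7621 + 9.7448 + 0.7824 + 1.5232 + 11.4116 + 4.1292 = 37.38

37.38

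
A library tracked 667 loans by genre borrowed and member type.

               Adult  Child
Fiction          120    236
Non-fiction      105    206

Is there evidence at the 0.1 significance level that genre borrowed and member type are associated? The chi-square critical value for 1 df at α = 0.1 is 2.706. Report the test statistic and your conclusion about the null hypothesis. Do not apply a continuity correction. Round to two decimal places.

Row totals: 356, 311. Column totals: 225, 442. Grand total N = 667.
Expected counts (row total × column total / N):
  Fiction, Adult: 356×225/667 = 120.090
  Fiction, Child: 356×442/667 = 235.910
  Non-fiction, Adult: 311×225/667 = 104.910
  Non-fiction, Child: 311×442/667 = 206.090
Contributions (O − E)²/E:
  (120 − 120.090)²/120.090 = 0.0001
  (236 − 235.910)²/235.910 = 0.0000
  (105 − 104.910)²/104.910 = 0.0001
  (206 − 206.090)²/206.090 = 0.0000
χ² = 0.0001 + 0.0000 + 0.0001 + 0.0000 = 0.00
df = (2−1)(2−1) = 1. Since 0.00 < 2.706, fail to reject the null hypothesis of independence at α = 0.1.

0.00; fail to reject H₀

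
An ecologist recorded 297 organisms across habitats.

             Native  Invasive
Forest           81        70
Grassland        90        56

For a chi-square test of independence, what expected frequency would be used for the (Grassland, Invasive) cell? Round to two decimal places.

61.94

Row total (Grassland) = 146; column total (Invasive) = 126; grand total N = 297.
Expected count = (row total × column total) / N = 146 × 126 / 297 = 61.94.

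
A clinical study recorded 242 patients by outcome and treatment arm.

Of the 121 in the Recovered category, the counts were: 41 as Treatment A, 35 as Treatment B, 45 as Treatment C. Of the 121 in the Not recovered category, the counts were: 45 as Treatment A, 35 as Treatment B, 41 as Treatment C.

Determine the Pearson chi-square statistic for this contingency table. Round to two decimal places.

0.37

Row totals: 121, 121. Column totals: 86, 70, 86. Grand total N = 242.
Expected counts (row total × column total / N):
  Recovered, Treatment A: 121×86/242 = 43.000
  Recovered, Treatment B: 121×70/242 = 35.000
  Recovered, Treatment C: 121×86/242 = 43.000
  Not recovered, Treatment A: 121×86/242 = 43.000
  Not recovered, Treatment B: 121×70/242 = 35.000
  Not recovered, Treatment C: 121×86/242 = 43.000
Contributions (O − E)²/E:
  (41 − 43.000)²/43.000 = 0.0930
  (35 − 35.000)²/35.000 = 0.0000
  (45 − 43.000)²/43.000 = 0.0930
  (45 − 43.000)²/43.000 = 0.0930
  (35 − 35.000)²/35.000 = 0.0000
  (41 − 43.000)²/43.000 = 0.0930
χ² = 0.0930 + 0.0000 + 0.0930 + 0.0930 + 0.0000 + 0.0930 = 0.37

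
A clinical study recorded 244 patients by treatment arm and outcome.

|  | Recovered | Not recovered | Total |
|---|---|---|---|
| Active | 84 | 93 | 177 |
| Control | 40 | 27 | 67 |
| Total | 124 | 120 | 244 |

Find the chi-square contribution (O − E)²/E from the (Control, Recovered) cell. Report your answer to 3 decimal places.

1.040

Row total (Control) = 67; column total (Recovered) = 124; N = 244.
Expected count E = 67 × 124 / 244 = 34.0492.
Contribution = (O − E)²/E = (40 − 34.0492)² / 34.0492 = 1.040.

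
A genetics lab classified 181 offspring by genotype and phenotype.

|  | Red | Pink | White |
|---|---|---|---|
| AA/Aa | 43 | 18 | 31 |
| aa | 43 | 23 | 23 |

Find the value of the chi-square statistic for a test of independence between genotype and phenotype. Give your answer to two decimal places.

Row totals: 92, 89. Column totals: 86, 41, 54. Grand total N = 181.
Expected counts (row total × column total / N):
  AA/Aa, Red: 92×86/181 = 43.713
  AA/Aa, Pink: 92×41/181 = 20.840
  AA/Aa, White: 92×54/181 = 27.448
  aa, Red: 89×86/181 = 42.287
  aa, Pink: 89×41/181 = 20.160
  aa, White: 89×54/181 = 26.552
Contributions (O − E)²/E:
  (43 − 43.713)²/43.713 = 0.0116
  (18 − 20.840)²/20.840 = 0.3870
  (31 − 27.448)²/27.448 = 0.4597
  (43 − 42.287)²/42.287 = 0.0120
  (23 − 20.160)²/20.160 = 0.4001
  (23 − 26.552)²/26.552 = 0.4752
χ² = 0.0116 + 0.3870 + 0.4597 + 0.0120 + 0.4001 + 0.4752 = 1.75

1.75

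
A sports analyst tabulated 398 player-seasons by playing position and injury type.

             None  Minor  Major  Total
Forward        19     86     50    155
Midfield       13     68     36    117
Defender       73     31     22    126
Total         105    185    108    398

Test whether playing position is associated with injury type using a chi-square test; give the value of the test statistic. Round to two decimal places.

95.12

Grand total N = 398.
Expected counts (row total × column total / N):
  Forward, None: 155×105/398 = 40.8920
  Forward, Minor: 155×185/398 = 72.0477
  Forward, Major: 155×108/398 = 42.0603
  Midfield, None: 117×105/398 = 30.8668
  Midfield, Minor: 117×185/398 = 54.3844
  Midfield, Major: 117×108/398 = 31.7487
  Defender, None: 126×105/398 = 33.2412
  Defender, Minor: 126×185/398 = 58.5678
  Defender, Major: 126×108/398 = 34.1910
Contributions (O − E)²/E:
  (19 − 40.8920)²/40.8920 = 11.7201
  (86 − 72.0477)²/72.0477 = 2.7019
  (50 − 42.0603)²/42.0603 = 1.4988
  (13 − 30.8668)²/30.8668 = 10.3419
  (68 − 54.3844)²/54.3844 = 3.4088
  (36 − 31.7487)²/31.7487 = 0.5693
  (73 − 33.2412)²/33.2412 = 47.5543
  (31 − 58.5678)²/58.5678 = 12.9761
  (22 − 34.1910)²/34.1910 = 4.3468
χ² = 11.7201 + 2.7019 + 1.4988 + 10.3419 + 3.4088 + 0.5693 + 47.5543 + 12.9761 + 4.3468 = 95.12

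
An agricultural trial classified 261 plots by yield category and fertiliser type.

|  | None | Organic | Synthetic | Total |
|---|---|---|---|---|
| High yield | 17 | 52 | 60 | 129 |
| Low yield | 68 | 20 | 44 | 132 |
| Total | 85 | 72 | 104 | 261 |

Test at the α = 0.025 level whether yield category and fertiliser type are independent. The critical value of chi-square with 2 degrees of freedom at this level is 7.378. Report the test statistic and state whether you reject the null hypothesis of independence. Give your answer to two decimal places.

Grand total N = 261.
Expected counts (row total × column total / N):
  High yield, None: 129×85/261 = 42.0115
  High yield, Organic: 129×72/261 = 35.5862
  High yield, Synthetic: 129×104/261 = 51.4023
  Low yield, None: 132×85/261 = 42.9885
  Low yield, Organic: 132×72/261 = 36.4138
  Low yield, Synthetic: 132×104/261 = 52.5977
Contributions (O − E)²/E:
  (17 − 42.0115)²/42.0115 = 14.8906
  (52 − 35.5862)²/35.5862 = 7.5707
  (60 − 51.4023)²/51.4023 = 1.4381
  (68 − 42.9885)²/42.9885 = 14.5522
  (20 − 36.4138)²/36.4138 = 7.3986
  (44 − 52.5977)²/52.5977 = 1.4054
χ² = 14.8906 + 7.5707 + 1.4381 + 14.5522 + 7.3986 + 1.4054 = 47.26
df = (2−1)(3−1) = 2. Since 47.26 > 7.378, reject the null hypothesis of independence at α = 0.025.

47.26; reject H₀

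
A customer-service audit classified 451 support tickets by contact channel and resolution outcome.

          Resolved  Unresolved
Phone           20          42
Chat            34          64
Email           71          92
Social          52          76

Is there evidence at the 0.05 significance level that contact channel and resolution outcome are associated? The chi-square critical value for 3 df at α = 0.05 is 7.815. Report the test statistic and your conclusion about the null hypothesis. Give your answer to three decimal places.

Row totals: 62, 98, 163, 128. Column totals: 177, 274. Grand total N = 451.
Expected counts (row total × column total / N):
  Phone, Resolved: 62×177/451 = 24.3326
  Phone, Unresolved: 62×274/451 = 37.6674
  Chat, Resolved: 98×177/451 = 38.4612
  Chat, Unresolved: 98×274/451 = 59.5388
  Email, Resolved: 163×177/451 = 63.9712
  Email, Unresolved: 163×274/451 = 99.0288
  Social, Resolved: 128×177/451 = 50.2350
  Social, Unresolved: 128×274/451 = 77.7650
Contributions (O − E)²/E:
  (20 − 24.3326)²/24.3326 = 0.7715
  (42 − 37.6674)²/37.6674 = 0.4983
  (34 − 38.4612)²/38.4612 = 0.5175
  (64 − 59.5388)²/59.5388 = 0.3343
  (71 − 63.9712)²/63.9712 = 0.7723
  (92 − 99.0288)²/99.0288 = 0.4989
  (52 − 50.2350)²/50.2350 = 0.0620
  (76 − 77.7650)²/77.7650 = 0.0401
χ² = 0.7715 + 0.4983 + 0.5175 + 0.3343 + 0.7723 + 0.4989 + 0.0620 + 0.0401 = 3.495
df = (4−1)(2−1) = 3. Since 3.495 < 7.815, fail to reject the null hypothesis of independence at α = 0.05.

3.495; fail to reject H₀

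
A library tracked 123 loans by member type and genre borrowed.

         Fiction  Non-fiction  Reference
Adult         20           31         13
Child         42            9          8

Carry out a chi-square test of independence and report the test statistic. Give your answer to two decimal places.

Row totals: 64, 59. Column totals: 62, 40, 21. Grand total N = 123.
Expected counts (row total × column total / N):
  Adult, Fiction: 64×62/123 = 32.260
  Adult, Non-fiction: 64×40/123 = 20.813
  Adult, Reference: 64×21/123 = 10.927
  Child, Fiction: 59×62/123 = 29.740
  Child, Non-fiction: 59×40/123 = 19.187
  Child, Reference: 59×21/123 = 10.073
Contributions (O − E)²/E:
  (20 − 32.260)²/32.260 = 4.6593
  (31 − 20.813)²/20.813 = 4.9861
  (13 − 10.927)²/10.927 = 0.3933
  (42 − 29.740)²/29.740 = 5.0541
  (9 − 19.187)²/19.187 = 5.4086
  (8 − 10.073)²/10.073 = 0.4266
χ² = 4.6593 + 4.9861 + 0.3933 + 5.0541 + 5.4086 + 0.4266 = 20.93

20.93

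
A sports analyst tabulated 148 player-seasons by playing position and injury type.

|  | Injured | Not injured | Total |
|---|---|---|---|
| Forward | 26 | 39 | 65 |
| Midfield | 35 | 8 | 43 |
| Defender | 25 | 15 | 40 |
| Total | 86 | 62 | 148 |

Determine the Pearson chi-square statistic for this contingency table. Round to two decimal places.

Grand total N = 148.
Expected counts (row total × column total / N):
  Forward, Injured: 65×86/148 = 37.770
  Forward, Not injured: 65×62/148 = 27.230
  Midfield, Injured: 43×86/148 = 24.986
  Midfield, Not injured: 43×62/148 = 18.014
  Defender, Injured: 40×86/148 = 23.243
  Defender, Not injured: 40×62/148 = 16.757
Contributions (O − E)²/E:
  (26 − 37.770)²/37.770 = 3.6678
  (39 − 27.230)²/27.230 = 5.0875
  (35 − 24.986)²/24.986 = 4.0135
  (8 − 18.014)²/18.014 = 5.5668
  (25 − 23.243)²/23.243 = 0.1328
  (15 − 16.757)²/16.757 = 0.1842
χ² = 3.6678 + 5.0875 + 4.0135 + 5.5668 + 0.1328 + 0.1842 = 18.65

18.65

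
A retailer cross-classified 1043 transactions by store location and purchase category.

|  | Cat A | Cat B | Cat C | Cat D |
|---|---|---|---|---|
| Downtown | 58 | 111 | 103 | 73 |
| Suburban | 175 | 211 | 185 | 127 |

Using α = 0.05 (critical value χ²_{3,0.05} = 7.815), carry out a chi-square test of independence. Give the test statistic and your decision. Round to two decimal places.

9.33; reject H₀

Row totals: 345, 698. Column totals: 233, 322, 288, 200. Grand total N = 1043.
Expected counts (row total × column total / N):
  Downtown, Cat A: 345×233/1043 = 77.071
  Downtown, Cat B: 345×322/1043 = 106.510
  Downtown, Cat C: 345×288/1043 = 95.264
  Downtown, Cat D: 345×200/1043 = 66.155
  Suburban, Cat A: 698×233/1043 = 155.929
  Suburban, Cat B: 698×322/1043 = 215.490
  Suburban, Cat C: 698×288/1043 = 192.736
  Suburban, Cat D: 698×200/1043 = 133.845
Contributions (O − E)²/E:
  (58 − 77.071)²/77.071 = 4.7191
  (111 − 106.510)²/106.510 = 0.1893
  (103 − 95.264)²/95.264 = 0.6282
  (73 − 66.155)²/66.155 = 0.7082
  (175 − 155.929)²/155.929 = 2.3325
  (211 − 215.490)²/215.490 = 0.0936
  (185 − 192.736)²/192.736 = 0.3105
  (127 − 133.845)²/133.845 = 0.3501
χ² = 4.7191 + 0.1893 + 0.6282 + 0.7082 + 2.3325 + 0.0936 + 0.3105 + 0.3501 = 9.33
df = (2−1)(4−1) = 3. Since 9.33 > 7.815, reject the null hypothesis of independence at α = 0.05.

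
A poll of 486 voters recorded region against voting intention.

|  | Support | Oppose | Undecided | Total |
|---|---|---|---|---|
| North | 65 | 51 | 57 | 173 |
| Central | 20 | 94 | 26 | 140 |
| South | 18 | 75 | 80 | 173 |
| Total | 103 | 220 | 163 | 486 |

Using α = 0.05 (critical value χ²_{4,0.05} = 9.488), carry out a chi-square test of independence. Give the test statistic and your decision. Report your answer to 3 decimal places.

Grand total N = 486.
Expected counts (row total × column total / N):
  North, Support: 173×103/486 = 36.66461
  North, Oppose: 173×220/486 = 78.31276
  North, Undecided: 173×163/486 = 58.02263
  Central, Support: 140×103/486 = 29.67078
  Central, Oppose: 140×220/486 = 63.37449
  Central, Undecided: 140×163/486 = 46.95473
  South, Support: 173×103/486 = 36.66461
  South, Oppose: 173×220/486 = 78.31276
  South, Undecided: 173×163/486 = 58.02263
Contributions (O − E)²/E:
  (65 − 36.66461)²/36.66461 = 21.8983
  (51 − 78.31276)²/78.31276 = 9.5257
  (57 − 58.02263)²/58.02263 = 0.0180
  (20 − 29.67078)²/29.67078 = 3.1521
  (94 − 63.37449)²/63.37449 = 14.7997
  (26 − 46.95473)²/46.95473 = 9.3516
  (18 − 36.66461)²/36.66461 = 9.5015
  (75 − 78.31276)²/78.31276 = 0.1401
  (80 − 58.02263)²/58.02263 = 8.3244
χ² = 21.8983 + 9.5257 + 0.0180 + 3.1521 + 14.7997 + 9.3516 + 9.5015 + 0.1401 + 8.3244 = 76.711
df = (3−1)(3−1) = 4. Since 76.711 > 9.488, reject the null hypothesis of independence at α = 0.05.

76.711; reject H₀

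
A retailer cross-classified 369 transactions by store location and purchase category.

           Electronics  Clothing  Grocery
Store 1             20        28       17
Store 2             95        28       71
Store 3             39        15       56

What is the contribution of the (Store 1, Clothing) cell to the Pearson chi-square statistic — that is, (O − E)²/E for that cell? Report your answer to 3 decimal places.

Row total (Store 1) = 65; column total (Clothing) = 71; N = 369.
Expected count E = 65 × 71 / 369 = 12.5068.
Contribution = (O − E)²/E = (28 − 12.5068)² / 12.5068 = 19.193.

19.193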